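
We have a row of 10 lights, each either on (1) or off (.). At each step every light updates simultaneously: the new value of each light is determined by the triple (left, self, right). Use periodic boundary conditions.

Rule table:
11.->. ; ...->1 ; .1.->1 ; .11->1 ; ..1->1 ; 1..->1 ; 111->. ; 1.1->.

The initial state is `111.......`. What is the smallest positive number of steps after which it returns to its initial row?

1..1111111
.111......
11..111111
..111.....
111..11111
...111....
1111..1111
....111...
11111..111
.....111..
111111..11
......111.
1111111..1
.......111
11111111..
1.......11
.11111111.
11.......1
..11111111
111.......

20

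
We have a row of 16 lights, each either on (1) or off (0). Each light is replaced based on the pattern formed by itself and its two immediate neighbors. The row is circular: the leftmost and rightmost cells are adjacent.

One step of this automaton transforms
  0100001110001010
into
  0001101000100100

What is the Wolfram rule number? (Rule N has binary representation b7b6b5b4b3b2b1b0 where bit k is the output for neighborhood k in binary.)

position 7: 111 → 0  (bit 7 = 0)
position 8: 110 → 0  (bit 6 = 0)
position 13: 101 → 1  (bit 5 = 1)
position 2: 100 → 0  (bit 4 = 0)
position 6: 011 → 1  (bit 3 = 1)
position 1: 010 → 0  (bit 2 = 0)
position 0: 001 → 0  (bit 1 = 0)
position 3: 000 → 1  (bit 0 = 1)
bits b7..b0 = 00101001 = 41

41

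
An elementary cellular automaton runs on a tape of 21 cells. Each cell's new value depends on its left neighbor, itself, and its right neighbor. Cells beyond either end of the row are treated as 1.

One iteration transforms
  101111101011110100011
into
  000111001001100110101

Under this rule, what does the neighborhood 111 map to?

At position 3 the neighborhood is 111; the next row has 1 there.

1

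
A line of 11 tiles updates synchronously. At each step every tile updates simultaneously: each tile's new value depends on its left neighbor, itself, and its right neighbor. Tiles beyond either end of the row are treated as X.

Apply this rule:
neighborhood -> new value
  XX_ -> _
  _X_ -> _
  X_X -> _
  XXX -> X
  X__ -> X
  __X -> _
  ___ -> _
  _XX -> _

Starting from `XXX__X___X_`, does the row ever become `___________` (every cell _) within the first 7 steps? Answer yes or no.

XX_X__X____
X___X__X___
_X___X__X__
__X___X__X_
X__X___X___
_X__X___X__
__X__X___X_
step 7 is __X__X___X_, still not uniform _

no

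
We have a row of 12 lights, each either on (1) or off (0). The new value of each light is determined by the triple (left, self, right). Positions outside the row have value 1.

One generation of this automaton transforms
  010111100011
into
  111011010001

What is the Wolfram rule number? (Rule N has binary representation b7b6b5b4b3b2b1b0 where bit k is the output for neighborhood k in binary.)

position 4: 111 → 1  (bit 7 = 1)
position 6: 110 → 0  (bit 6 = 0)
position 0: 101 → 1  (bit 5 = 1)
position 7: 100 → 1  (bit 4 = 1)
position 3: 011 → 0  (bit 3 = 0)
position 1: 010 → 1  (bit 2 = 1)
position 9: 001 → 0  (bit 1 = 0)
position 8: 000 → 0  (bit 0 = 0)
bits b7..b0 = 10110100 = 180

180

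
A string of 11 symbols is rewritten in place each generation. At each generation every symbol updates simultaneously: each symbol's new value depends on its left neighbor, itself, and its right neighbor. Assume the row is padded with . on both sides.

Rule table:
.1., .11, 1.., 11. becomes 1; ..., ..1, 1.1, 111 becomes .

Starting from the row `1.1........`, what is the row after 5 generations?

generation 1: 1.11.......
generation 2: 1.111......
generation 3: 1.1.11.....
generation 4: 1.1.111....
generation 5: 1.1.1.11...

1.1.1.11...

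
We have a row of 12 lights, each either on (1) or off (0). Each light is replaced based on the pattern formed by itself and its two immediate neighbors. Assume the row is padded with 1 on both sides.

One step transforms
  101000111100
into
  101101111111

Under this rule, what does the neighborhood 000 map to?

0

At position 4 the neighborhood is 000; the next row has 0 there.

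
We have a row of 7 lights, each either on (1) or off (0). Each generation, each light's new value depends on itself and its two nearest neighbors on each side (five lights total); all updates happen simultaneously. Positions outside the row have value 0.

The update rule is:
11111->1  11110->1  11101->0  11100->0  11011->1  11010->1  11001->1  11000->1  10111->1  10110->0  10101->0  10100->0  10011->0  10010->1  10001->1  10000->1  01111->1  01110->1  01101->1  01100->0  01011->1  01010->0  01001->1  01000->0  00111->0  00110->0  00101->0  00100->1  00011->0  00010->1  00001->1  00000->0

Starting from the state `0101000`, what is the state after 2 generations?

1000010
1011110

1011110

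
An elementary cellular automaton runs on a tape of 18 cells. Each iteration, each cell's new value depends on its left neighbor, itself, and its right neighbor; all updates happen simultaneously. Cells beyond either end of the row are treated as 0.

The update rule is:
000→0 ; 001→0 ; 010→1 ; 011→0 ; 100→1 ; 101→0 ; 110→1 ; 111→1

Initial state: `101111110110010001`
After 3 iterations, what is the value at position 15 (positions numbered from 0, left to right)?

1

100111110011011001
110011111001001101
011001111101100101
position 15 holds 1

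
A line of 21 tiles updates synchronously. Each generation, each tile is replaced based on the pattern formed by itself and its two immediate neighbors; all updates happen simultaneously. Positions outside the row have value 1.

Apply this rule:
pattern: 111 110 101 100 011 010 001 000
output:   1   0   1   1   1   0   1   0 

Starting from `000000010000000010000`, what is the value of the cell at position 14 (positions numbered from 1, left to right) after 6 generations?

0

100000101000000101001
010001010100001010111
101010101010010101111
010101010101101011111
101010101011010111111
010101010110101111111
position 14 holds 0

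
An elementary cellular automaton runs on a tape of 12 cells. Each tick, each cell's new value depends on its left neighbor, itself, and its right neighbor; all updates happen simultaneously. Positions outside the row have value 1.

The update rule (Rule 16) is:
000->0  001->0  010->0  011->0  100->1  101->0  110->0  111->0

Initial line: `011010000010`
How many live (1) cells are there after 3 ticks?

2

000001000000
100000100000
010000010000
count of 1: 2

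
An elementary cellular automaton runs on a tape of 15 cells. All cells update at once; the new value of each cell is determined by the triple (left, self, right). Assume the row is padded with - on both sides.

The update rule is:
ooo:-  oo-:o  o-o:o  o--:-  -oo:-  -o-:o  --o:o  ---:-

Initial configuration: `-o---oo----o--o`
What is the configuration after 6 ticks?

oo--o-o---oo-oo
-o-oooo--o-oo-o
ooo---o-ooo-ooo
--o--ooo--oo--o
-oo-o--o-o-o-oo
o-ooo-ooooooo-o

o-ooo-ooooooo-o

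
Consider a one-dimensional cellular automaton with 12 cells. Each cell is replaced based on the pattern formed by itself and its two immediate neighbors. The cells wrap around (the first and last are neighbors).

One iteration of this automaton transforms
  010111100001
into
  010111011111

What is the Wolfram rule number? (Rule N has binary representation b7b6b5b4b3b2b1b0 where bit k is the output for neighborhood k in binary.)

159

position 4: 111 → 1  (bit 7 = 1)
position 6: 110 → 0  (bit 6 = 0)
position 0: 101 → 0  (bit 5 = 0)
position 7: 100 → 1  (bit 4 = 1)
position 3: 011 → 1  (bit 3 = 1)
position 1: 010 → 1  (bit 2 = 1)
position 10: 001 → 1  (bit 1 = 1)
position 8: 000 → 1  (bit 0 = 1)
bits b7..b0 = 10011111 = 159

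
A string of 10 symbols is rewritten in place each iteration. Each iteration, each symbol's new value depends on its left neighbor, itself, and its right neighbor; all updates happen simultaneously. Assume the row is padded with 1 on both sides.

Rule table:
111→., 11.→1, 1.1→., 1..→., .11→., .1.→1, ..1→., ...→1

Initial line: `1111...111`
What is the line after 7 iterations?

iteration 1: ...1.1....
iteration 2: .1.1.1.11.
iteration 3: .1.1.1..1.
iteration 4: .1.1.1..1.  (fixed point — unchanged through iteration 7)

.1.1.1..1.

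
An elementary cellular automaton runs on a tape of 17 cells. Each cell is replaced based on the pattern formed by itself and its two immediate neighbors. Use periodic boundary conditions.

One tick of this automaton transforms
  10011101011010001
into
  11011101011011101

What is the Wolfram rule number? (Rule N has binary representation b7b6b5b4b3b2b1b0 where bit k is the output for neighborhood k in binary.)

221

position 4: 111 → 1  (bit 7 = 1)
position 0: 110 → 1  (bit 6 = 1)
position 6: 101 → 0  (bit 5 = 0)
position 1: 100 → 1  (bit 4 = 1)
position 3: 011 → 1  (bit 3 = 1)
position 7: 010 → 1  (bit 2 = 1)
position 2: 001 → 0  (bit 1 = 0)
position 14: 000 → 1  (bit 0 = 1)
bits b7..b0 = 11011101 = 221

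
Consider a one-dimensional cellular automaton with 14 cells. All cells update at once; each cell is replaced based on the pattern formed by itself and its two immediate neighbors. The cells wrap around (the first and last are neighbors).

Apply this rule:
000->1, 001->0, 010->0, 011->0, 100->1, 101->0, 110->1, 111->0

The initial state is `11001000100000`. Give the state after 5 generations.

01100111100110

01100110011110
00110011000011
10011001111001
11001100001100
01100111100110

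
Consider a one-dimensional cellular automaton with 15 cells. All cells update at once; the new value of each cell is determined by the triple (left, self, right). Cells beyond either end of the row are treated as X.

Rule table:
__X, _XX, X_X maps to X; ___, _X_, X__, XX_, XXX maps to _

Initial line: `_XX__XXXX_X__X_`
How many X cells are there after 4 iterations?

7

XX__XX___X__X_X
___XX___X__X_XX
__XX___X__X_XX_
_XX___X__X_XX_X
count of X: 7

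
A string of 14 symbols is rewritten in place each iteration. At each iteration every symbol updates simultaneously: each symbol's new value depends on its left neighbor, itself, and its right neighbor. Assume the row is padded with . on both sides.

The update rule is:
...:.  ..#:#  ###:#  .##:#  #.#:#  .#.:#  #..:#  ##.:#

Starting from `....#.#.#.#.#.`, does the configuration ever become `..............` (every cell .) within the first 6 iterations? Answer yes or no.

...###########
..############
.#############
##############
##############  (fixed point — unchanged through iteration 6)
iteration 6 is ##############, still not uniform .

no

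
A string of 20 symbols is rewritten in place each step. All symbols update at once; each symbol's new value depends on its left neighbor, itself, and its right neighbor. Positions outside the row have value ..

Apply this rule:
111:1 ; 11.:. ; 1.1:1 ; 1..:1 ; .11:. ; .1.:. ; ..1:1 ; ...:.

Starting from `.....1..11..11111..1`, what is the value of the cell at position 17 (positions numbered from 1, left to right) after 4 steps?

1

step 1: ....1.11..11.111.11.
step 2: ...1.1..11..1.1.1..1
step 3: ..1.1.11..11.1.1.11.
step 4: .1.1.1..11..1.1.1..1
position 17 holds 1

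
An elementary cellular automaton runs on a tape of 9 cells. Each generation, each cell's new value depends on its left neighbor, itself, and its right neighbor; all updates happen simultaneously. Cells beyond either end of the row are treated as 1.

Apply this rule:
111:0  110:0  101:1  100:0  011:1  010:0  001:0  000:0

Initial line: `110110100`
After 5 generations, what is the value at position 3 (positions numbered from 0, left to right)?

0

001101000
001010000
000100000
000000000
000000000
position 3 holds 0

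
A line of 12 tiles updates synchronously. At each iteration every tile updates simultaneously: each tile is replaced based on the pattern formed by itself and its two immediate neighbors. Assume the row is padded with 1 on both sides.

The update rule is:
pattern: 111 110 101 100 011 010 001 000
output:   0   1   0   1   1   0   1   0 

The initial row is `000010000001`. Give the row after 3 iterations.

100101000011
111000100110
001101011110

001101011110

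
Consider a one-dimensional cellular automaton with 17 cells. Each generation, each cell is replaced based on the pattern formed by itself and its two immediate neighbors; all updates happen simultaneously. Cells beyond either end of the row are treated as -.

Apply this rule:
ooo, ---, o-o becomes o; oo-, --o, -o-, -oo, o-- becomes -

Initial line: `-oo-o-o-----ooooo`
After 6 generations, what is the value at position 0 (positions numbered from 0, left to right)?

---o-o--ooo--ooo-
oo--o----o----o--
------oo---oo---o
ooooo----o----o--
-ooo--oo---oo---o
--o------o----o--
position 0 holds -

-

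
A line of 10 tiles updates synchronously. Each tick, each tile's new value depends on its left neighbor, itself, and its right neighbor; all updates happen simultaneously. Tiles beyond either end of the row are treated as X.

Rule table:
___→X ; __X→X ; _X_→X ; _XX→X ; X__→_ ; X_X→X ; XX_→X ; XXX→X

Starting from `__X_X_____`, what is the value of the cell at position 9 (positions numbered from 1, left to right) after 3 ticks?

_XXXX_XXXX
XXXXXXXXXX
XXXXXXXXXX
position 9 holds X

X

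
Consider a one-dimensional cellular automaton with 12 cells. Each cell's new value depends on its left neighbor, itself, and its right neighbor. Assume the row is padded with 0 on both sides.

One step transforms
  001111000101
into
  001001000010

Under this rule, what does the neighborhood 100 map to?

At position 6 the neighborhood is 100; the next row has 0 there.

0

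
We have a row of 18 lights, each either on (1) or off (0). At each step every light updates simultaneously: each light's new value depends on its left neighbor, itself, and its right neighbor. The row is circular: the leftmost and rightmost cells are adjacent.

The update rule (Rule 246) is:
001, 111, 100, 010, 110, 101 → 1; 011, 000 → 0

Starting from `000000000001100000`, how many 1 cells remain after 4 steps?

000000000010110000
000000000111011000
000000001011101100
000000011101110110
count of 1: 8

8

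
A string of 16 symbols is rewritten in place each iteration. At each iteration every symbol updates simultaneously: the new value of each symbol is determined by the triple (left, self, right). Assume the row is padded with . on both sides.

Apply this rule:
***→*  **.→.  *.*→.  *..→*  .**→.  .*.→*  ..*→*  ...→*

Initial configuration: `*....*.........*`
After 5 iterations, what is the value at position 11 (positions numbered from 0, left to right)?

*

****************
.**************.
*.************.*
*..**********..*
***.********.***
position 11 holds *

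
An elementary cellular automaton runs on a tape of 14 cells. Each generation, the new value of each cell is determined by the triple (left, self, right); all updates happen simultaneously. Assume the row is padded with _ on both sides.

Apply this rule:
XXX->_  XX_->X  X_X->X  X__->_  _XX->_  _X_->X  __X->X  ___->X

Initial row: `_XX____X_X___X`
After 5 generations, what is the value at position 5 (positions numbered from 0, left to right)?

X_X_XXXXXX_XXX
XXXX_____XX__X
___X_XXXX_X_XX
XXXXX___XXXX_X
____X_XX___XXX
position 5 holds _

_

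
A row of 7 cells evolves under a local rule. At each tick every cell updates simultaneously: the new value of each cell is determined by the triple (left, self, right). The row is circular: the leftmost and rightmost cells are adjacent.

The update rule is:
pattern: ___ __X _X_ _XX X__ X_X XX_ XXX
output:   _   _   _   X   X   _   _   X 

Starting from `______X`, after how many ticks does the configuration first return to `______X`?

tick 1: X______
tick 2: _X_____
tick 3: __X____
tick 4: ___X___
tick 5: ____X__
tick 6: _____X_
tick 7: ______X

7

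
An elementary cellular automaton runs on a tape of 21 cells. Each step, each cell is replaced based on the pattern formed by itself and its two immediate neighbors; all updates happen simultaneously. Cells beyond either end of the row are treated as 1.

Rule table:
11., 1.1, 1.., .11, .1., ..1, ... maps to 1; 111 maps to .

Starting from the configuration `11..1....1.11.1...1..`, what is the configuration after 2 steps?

11...................

.11111111111111111111
11...................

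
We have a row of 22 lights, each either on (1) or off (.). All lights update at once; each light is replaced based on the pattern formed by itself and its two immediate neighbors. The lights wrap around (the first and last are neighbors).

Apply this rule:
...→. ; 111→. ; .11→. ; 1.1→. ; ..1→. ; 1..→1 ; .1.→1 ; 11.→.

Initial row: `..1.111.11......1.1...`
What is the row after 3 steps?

..1.......1.....1.11..
..11......11....1...1.
....1.......1...11..11

....1.......1...11..11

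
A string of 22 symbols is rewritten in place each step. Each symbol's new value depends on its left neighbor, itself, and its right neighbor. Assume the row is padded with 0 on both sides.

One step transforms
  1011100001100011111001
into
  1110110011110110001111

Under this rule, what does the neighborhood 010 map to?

At position 0 the neighborhood is 010; the next row has 1 there.

1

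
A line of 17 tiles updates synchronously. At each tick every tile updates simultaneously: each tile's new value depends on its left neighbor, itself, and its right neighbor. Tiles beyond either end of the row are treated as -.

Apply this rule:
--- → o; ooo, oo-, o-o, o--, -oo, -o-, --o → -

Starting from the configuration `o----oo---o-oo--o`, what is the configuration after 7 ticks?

--oo----o--------
o----oo---ooooooo
--oo----o--------  (repeats tick 1; period 2)
tick 7: --oo----o--------

--oo----o--------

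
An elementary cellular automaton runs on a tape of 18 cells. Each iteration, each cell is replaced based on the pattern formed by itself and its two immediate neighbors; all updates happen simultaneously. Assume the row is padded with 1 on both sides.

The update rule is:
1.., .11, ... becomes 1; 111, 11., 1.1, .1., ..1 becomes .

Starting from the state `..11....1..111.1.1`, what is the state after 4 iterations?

1.1.111..1.1.....1
....1..1....1111.1
111..1..111.1....1
...1..1.1....111.1

...1..1.1....111.1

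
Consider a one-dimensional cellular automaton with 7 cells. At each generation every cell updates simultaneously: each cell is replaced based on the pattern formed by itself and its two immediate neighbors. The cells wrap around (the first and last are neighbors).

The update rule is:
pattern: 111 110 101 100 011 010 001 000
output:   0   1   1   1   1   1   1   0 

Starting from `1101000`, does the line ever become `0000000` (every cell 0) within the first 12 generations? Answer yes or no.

1111101
0000111
1001101
1111111
0000000
all cells are 0 at generation 5

yes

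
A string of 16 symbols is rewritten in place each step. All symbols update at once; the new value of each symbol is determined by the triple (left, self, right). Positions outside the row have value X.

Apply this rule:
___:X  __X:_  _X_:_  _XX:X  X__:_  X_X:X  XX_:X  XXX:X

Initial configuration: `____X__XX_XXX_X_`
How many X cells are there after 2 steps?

_XX____XXXXXXX_X
XXX_XX_XXXXXXXXX
count of X: 14

14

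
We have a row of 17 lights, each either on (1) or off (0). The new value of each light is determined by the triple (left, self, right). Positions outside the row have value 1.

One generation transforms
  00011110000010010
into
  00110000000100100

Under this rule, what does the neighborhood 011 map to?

1

At position 3 the neighborhood is 011; the next row has 1 there.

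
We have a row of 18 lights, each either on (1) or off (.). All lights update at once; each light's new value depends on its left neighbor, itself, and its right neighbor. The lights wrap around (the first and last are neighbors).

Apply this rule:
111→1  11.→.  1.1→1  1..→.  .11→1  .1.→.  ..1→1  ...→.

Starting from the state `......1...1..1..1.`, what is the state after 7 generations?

.....1...1..1..1..
....1...1..1..1...
...1...1..1..1....
..1...1..1..1.....
.1...1..1..1......
1...1..1..1.......
...1..1..1.......1

...1..1..1.......1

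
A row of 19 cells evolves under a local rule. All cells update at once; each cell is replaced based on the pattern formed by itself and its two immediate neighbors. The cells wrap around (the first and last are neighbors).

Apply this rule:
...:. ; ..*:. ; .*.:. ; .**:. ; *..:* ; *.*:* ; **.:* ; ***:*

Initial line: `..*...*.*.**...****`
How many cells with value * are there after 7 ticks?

9

*..*...*.*.**...***
**..*...*.*.**...**
***..*...*.*.**...*
****..*...*.*.**...
.****..*...*.*.**..
..****..*...*.*.**.
...****..*...*.*.**
count of *: 9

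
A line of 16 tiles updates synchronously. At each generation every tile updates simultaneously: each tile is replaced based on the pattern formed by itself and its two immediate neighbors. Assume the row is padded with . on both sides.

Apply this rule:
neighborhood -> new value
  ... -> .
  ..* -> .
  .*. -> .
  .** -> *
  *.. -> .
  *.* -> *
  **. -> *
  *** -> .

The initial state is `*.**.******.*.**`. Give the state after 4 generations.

.*****....**.***
.*...*....****.*
..........*..**.
.............**.

.............**.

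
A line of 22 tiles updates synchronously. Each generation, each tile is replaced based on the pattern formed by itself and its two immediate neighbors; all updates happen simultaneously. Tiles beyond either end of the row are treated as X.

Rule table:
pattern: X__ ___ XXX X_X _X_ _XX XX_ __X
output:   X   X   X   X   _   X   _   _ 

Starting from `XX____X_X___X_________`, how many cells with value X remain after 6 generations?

16

X_XXX__X_XX__XXXXXXXX_
_XXX_X__XX_X_XXXXXXX_X
XXX_X_X_X_X_XXXXXXX_XX
XX_X_X_X_X_XXXXXXX_XXX
X_X_X_X_X_XXXXXXX_XXXX
_X_X_X_X_XXXXXXX_XXXXX
count of X: 16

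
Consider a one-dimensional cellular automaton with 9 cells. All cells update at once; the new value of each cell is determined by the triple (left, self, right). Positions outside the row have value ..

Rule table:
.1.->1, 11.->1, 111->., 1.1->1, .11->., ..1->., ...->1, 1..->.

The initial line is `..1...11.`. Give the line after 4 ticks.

111.1..1.

1.1.1..1.
11111..1.
....1..1.
111.1..1.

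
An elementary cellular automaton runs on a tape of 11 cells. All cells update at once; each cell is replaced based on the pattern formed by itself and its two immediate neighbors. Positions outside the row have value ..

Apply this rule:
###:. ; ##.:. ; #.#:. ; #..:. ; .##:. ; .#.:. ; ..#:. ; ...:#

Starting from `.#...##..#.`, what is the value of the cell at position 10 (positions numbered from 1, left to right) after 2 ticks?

tick 1: ...#.......
tick 2: ##...######
position 10 holds #

#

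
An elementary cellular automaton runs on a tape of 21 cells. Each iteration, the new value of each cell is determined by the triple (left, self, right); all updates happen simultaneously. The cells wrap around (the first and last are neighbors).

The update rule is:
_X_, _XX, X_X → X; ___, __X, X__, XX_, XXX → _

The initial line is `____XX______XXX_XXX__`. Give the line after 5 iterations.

____X_______X__X_____

iteration 1: ____X_______X__XX____
iteration 2: ____X_______X__X_____
iteration 3: ____X_______X__X_____  (fixed point — unchanged through iteration 5)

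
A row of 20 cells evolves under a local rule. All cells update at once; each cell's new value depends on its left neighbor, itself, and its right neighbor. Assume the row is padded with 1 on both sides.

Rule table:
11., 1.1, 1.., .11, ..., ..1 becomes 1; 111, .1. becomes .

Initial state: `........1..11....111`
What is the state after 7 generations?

11111111.111111111..

11111111.111111111..
.......111.......111
11111111.111111111..  (repeats generation 1; period 2)
generation 7: 11111111.111111111..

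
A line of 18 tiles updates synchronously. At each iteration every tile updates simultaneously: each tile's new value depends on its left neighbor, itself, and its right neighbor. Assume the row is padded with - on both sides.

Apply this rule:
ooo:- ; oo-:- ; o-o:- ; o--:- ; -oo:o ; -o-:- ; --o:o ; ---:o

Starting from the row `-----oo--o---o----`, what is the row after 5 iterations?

o---ooooo--oo--o--

oooooo--o--oo--ooo
o------o--oo--oo--
--ooooo--oo--oo--o
ooo-----oo--oo--o-
o---ooooo--oo--o--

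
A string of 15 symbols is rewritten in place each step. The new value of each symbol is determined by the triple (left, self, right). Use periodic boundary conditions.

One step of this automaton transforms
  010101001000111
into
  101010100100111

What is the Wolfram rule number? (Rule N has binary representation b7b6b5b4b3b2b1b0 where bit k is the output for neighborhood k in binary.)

position 13: 111 → 1  (bit 7 = 1)
position 14: 110 → 1  (bit 6 = 1)
position 0: 101 → 1  (bit 5 = 1)
position 6: 100 → 1  (bit 4 = 1)
position 12: 011 → 1  (bit 3 = 1)
position 1: 010 → 0  (bit 2 = 0)
position 7: 001 → 0  (bit 1 = 0)
position 10: 000 → 0  (bit 0 = 0)
bits b7..b0 = 11111000 = 248

248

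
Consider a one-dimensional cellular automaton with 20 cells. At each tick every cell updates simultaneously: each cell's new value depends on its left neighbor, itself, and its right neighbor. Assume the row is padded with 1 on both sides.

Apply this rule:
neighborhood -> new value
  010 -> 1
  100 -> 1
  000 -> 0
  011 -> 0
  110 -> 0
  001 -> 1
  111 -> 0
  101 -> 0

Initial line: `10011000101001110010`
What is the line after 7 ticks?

11110010010011000000

01100101101110001110
00011100000001010000
10100010000011011001
00110111000100000110
11000000101110001000
00100001100001011101
11110010010011000000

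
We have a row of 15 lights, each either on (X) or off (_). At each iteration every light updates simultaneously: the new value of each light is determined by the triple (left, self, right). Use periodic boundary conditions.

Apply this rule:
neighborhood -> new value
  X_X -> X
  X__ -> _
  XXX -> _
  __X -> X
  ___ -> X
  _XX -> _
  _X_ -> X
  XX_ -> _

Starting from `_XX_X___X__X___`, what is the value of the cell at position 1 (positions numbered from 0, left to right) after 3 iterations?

iteration 1: X__XX_XXX_XX_XX
iteration 2: __X__X___X__X__
iteration 3: XXX_XX_XXX_XX_X
position 1 holds X

X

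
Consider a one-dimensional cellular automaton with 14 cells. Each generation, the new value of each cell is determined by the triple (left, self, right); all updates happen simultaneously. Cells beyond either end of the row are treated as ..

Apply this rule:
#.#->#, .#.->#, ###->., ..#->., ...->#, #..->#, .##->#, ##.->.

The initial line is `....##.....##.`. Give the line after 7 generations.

##.#.####.#...

###.#.####.#.#
#..####...####
##.#...##.#...
#.####.#.#####
###...####....
#..##.#...####
##.#.####.#...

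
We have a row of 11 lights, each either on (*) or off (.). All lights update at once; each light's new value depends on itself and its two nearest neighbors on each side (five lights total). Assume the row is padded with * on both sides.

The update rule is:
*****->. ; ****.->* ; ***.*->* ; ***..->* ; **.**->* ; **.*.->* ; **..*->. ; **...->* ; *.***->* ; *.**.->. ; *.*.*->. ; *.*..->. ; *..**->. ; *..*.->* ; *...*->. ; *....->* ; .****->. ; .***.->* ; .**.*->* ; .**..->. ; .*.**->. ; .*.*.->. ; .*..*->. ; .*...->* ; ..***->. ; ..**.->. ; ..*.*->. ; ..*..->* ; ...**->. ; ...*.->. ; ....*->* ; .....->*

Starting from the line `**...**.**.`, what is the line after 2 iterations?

***...**.**
.***...***.

.***...***.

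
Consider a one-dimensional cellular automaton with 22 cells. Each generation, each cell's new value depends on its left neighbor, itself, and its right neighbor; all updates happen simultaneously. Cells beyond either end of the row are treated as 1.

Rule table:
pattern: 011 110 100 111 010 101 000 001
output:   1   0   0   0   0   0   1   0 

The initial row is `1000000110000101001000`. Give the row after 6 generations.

0011110100110000000010
0010000000100111111000
0000111110000100000010
0110100000110001111000
0100001110100101000010
0001101000000000011000

0001101000000000011000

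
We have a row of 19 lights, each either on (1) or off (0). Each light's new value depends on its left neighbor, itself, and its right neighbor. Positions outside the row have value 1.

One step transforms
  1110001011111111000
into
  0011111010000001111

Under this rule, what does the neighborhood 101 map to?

At position 7 the neighborhood is 101; the next row has 0 there.

0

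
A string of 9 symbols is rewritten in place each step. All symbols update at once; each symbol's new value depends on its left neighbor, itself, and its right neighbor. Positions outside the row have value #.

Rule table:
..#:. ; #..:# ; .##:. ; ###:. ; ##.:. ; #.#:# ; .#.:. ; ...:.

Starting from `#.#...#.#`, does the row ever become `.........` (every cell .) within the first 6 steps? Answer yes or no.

.#.#...#.
#.#.#...#
.#.#.#...
#.#.#.#..
.#.#.#.#.
#.#.#.#.#
step 6 is #.#.#.#.#, still not uniform .

no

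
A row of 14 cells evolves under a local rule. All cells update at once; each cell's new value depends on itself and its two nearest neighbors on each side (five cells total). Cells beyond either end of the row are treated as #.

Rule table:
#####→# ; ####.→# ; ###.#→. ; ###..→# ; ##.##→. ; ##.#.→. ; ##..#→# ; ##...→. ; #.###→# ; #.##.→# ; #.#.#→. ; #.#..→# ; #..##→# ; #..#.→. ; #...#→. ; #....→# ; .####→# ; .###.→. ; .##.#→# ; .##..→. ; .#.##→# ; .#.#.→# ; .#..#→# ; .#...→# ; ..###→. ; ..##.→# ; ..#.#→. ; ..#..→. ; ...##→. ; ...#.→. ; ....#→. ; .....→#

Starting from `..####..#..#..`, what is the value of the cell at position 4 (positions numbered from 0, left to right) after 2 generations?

#

##.####..#..##
#..#####..##.#
position 4 holds #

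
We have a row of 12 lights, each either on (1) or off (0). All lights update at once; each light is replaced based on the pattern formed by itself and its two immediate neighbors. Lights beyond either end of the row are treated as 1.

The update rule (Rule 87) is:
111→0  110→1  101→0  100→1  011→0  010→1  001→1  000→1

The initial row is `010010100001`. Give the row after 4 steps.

000000000010

step 1: 011110111110
step 2: 000010000010
step 3: 111111111110
step 4: 000000000010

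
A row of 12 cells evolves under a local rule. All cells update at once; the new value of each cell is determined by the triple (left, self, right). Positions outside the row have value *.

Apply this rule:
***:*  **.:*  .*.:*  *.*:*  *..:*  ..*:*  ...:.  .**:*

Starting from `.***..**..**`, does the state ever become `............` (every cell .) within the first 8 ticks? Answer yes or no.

************
************  (fixed point — unchanged through tick 8)
tick 8 is ************, still not uniform .

no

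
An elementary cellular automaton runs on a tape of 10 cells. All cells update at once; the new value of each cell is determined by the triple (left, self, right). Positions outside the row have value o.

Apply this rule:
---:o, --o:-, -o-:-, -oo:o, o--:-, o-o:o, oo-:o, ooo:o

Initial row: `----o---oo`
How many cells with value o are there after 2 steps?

7

-oo---o-oo
ooo-o--ooo
count of o: 7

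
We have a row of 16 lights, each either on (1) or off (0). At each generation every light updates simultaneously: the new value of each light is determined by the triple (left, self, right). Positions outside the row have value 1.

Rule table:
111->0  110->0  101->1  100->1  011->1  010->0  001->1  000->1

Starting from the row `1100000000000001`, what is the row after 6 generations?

1111100000000000

0011111111111111
1110000000000000
0001111111111111
1111000000000000
0000111111111111
1111100000000000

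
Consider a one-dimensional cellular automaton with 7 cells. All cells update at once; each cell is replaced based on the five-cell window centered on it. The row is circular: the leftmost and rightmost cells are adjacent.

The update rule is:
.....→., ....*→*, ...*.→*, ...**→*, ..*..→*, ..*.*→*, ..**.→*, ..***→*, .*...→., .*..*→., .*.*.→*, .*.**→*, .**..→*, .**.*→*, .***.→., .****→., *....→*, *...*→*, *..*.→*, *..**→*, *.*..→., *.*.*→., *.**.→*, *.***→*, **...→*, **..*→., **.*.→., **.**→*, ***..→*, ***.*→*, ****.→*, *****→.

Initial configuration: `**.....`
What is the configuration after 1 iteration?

****.**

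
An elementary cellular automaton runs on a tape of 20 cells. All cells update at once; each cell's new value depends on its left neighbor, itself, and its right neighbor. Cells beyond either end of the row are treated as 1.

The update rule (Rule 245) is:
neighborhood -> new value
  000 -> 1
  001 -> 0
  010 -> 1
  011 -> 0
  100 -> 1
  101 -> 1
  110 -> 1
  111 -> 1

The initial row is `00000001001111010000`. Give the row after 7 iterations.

iteration 1: 11111101100111111110
iteration 2: 11111110110011111111
iteration 3: 11111111011001111111
iteration 4: 11111111101100111111
iteration 5: 11111111110110011111
iteration 6: 11111111111011001111
iteration 7: 11111111111101100111

11111111111101100111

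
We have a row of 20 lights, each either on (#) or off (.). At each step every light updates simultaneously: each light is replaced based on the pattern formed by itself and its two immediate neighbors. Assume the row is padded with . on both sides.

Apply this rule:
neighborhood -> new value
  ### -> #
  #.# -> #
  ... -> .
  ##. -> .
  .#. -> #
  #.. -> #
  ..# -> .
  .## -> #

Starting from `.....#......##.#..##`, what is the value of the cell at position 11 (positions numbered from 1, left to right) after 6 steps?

.....##.....#.###.#.
.....#.#....####.###
.....####...###.###.
.....###.#..##.###.#
.....##.###.#.###.##
.....#.###.#####.##.
position 11 holds .

.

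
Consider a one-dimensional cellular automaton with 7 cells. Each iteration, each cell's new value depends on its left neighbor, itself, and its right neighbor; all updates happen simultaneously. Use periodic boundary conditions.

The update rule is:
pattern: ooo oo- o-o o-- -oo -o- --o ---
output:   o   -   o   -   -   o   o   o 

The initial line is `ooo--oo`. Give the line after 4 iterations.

-ooooo-

iteration 1: oo--o-o
iteration 2: o--ooo-
iteration 3: o-o-o-o
iteration 4: -ooooo-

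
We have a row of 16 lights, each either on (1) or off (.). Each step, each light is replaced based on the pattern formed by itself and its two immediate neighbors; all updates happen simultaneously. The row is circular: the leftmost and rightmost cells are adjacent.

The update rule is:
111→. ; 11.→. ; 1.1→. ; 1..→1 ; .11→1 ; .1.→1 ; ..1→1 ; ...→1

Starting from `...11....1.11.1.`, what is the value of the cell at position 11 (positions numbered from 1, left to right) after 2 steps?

.

1111.11111.1..11
.....1.....1111.
position 11 holds .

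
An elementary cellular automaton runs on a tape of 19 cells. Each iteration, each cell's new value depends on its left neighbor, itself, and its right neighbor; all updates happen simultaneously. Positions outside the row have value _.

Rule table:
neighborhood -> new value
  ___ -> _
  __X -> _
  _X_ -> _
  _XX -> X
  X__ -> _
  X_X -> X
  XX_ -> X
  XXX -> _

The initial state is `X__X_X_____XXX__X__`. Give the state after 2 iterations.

____X______X_X_____
____________X______

____________X______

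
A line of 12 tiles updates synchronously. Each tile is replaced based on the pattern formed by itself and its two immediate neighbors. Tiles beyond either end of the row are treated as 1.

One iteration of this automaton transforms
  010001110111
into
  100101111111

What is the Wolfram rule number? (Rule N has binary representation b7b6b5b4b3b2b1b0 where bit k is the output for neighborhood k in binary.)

233

position 6: 111 → 1  (bit 7 = 1)
position 7: 110 → 1  (bit 6 = 1)
position 0: 101 → 1  (bit 5 = 1)
position 2: 100 → 0  (bit 4 = 0)
position 5: 011 → 1  (bit 3 = 1)
position 1: 010 → 0  (bit 2 = 0)
position 4: 001 → 0  (bit 1 = 0)
position 3: 000 → 1  (bit 0 = 1)
bits b7..b0 = 11101001 = 233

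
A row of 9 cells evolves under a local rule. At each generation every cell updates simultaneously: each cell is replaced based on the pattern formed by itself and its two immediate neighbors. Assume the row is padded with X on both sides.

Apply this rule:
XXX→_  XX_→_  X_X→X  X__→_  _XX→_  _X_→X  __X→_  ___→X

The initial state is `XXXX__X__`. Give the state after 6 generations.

_XXX____X

______X__
_XXXX_X__
X____XX__
__XX_____
_____XXX_
_XXX____X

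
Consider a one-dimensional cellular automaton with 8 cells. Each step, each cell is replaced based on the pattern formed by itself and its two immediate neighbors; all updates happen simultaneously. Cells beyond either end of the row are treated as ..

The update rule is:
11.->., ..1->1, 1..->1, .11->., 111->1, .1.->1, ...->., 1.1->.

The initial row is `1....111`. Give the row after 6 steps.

....111.

11..1.1.
..111.11
.1.1....
11.11...
.....1..
....111.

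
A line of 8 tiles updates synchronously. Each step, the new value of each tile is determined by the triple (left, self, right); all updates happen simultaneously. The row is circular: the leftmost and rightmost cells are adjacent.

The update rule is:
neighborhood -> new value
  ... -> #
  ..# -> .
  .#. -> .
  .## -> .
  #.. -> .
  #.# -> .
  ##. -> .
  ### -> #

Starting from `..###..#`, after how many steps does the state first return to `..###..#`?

...#....
##...###
#..#..##
.......#
.#####..
..###..#

6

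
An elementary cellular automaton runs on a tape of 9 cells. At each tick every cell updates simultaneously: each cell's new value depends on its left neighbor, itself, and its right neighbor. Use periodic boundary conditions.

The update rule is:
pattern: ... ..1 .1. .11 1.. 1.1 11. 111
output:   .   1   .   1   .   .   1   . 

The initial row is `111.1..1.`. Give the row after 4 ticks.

tick 1: 1.1...1..
tick 2: .....1..1
tick 3: ....1..1.
tick 4: ...1..1..

...1..1..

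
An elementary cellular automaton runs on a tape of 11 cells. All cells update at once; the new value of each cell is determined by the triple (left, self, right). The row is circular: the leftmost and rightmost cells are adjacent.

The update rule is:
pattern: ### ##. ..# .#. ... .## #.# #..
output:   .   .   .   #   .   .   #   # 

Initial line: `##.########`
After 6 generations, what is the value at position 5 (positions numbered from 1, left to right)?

..#........
..##.......
....#......
....##.....
......#....
......##...
position 5 holds .

.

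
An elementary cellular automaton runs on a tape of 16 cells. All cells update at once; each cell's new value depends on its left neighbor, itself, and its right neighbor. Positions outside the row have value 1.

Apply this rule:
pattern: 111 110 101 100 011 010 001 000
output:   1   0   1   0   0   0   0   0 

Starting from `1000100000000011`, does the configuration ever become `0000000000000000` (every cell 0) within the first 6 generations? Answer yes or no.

yes

0000000000000001
0000000000000000
all cells are 0 at generation 2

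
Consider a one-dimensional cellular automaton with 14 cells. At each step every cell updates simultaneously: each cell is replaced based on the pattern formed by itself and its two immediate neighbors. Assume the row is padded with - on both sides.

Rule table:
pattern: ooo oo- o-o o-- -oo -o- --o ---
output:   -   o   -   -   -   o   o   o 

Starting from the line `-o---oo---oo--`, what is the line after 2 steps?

oo-oo-o-oo-o-o
-o--o-o--o-o-o

-o--o-o--o-o-o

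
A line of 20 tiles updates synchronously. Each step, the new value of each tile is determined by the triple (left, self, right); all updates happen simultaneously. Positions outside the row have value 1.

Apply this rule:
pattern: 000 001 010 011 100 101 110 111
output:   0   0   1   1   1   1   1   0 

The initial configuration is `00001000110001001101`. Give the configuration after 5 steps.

10001100111001101111
11001110101101111000
01101011111111001100
11111110000001101110
00000011000001111011

00000011000001111011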